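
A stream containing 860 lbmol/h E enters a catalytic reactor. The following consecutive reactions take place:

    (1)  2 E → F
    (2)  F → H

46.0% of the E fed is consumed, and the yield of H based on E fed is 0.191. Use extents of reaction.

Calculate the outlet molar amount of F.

Conversion of E: E consumed = 2ξ₁ = 0.46 × 860 → ξ₁ = 197.8 lbmol/h.
Yield of H: 1ξ₂ / 860 = 0.191 → ξ₂ = 164.3 lbmol/h.
Outlet amounts (n = n₀ + Σ ν·ξ):
  E: 860 − 2(197.8) = 464.4
  F: 0 + 1(197.8) − 1(164.3) = 33.54
  H: 0 + 1(164.3) = 164.3

33.5 lbmol/h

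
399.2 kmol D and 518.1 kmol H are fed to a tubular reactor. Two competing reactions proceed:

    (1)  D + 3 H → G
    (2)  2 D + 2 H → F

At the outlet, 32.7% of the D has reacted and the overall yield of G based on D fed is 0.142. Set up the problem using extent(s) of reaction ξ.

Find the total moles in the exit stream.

636 kmol

Yield of G: 1ξ₁ / 399.2 = 0.142 → ξ₁ = 56.69 kmol.
Conversion of D: 1ξ₁ + 2ξ₂ = 0.327 × 399.2 = 130.5 → ξ₂ = 36.93 kmol.
Outlet amounts (n = n₀ + Σ ν·ξ):
  D: 399.2 − 1(56.69) − 2(36.93) = 268.7
  H: 518.1 − 3(56.69) − 2(36.93) = 274.2
  G: 0 + 1(56.69) = 56.69
  F: 0 + 1(36.93) = 36.93
Total out = 268.7 + 274.2 + 56.69 + 36.93 = 636.5 kmol.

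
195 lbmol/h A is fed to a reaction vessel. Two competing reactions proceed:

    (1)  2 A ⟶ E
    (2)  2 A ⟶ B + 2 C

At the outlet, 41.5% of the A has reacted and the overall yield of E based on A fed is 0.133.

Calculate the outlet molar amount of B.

Yield of E: 1ξ₁ / 195 = 0.133 → ξ₁ = 25.94 lbmol/h.
Conversion of A: 2ξ₁ + 2ξ₂ = 0.415 × 195 = 80.92 → ξ₂ = 14.53 lbmol/h.
Outlet amounts (n = n₀ + Σ ν·ξ):
  A: 195 − 2(25.94) − 2(14.53) = 114.1
  E: 0 + 1(25.94) = 25.94
  B: 0 + 1(14.53) = 14.53
  C: 0 + 2(14.53) = 29.05

14.5 lbmol/h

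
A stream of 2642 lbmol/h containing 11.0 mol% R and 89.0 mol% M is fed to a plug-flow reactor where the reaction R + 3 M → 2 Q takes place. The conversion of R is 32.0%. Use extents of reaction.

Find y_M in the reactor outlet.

R reacted = 0.32 × 290.6 = 93 lbmol/h; ν_R = −1, so ξ = 93/1 = 93 lbmol/h.
Outlet amounts (n = n₀ + ν ξ):
  R: 290.6 − 1(93) = 197.6
  M: 2351 − 3(93) = 2072
  Q: 0 + 2(93) = 186
Total out = 2456 lbmol/h; y_M = 2072 / 2456 = 0.8438.

0.844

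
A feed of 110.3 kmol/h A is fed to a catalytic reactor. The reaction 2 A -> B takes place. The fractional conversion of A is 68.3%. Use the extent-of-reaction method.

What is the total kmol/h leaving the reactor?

72.6 kmol/h

A reacted = 0.683 × 110.3 = 75.33 kmol/h; ν_A = −2, so ξ = 75.33/2 = 37.67 kmol/h.
Outlet amounts (n = n₀ + ν ξ):
  A: 110.3 − 2(37.67) = 34.97
  B: 0 + 1(37.67) = 37.67
Total out = 34.97 + 37.67 = 72.63 kmol/h.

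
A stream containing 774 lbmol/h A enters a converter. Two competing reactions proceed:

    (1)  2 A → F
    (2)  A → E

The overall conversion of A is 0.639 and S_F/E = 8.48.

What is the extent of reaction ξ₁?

Conversion of A: A consumed = 0.639 × 774 = 494.6 lbmol/h = 2ξ₁ + 1ξ₂.
Selectivity: 1ξ₁ / (1ξ₂) = 8.48 → ξ₁ = 8.48 ξ₂.
Substitute: (2·8.48 + 1) ξ₂ = 494.6 → ξ₂ = 27.54 lbmol/h, ξ₁ = 233.5 lbmol/h.
Outlet amounts (n = n₀ + Σ ν·ξ):
  A: 774 − 2(233.5) − 1(27.54) = 279.4
  F: 0 + 1(233.5) = 233.5
  E: 0 + 1(27.54) = 27.54

ξ₁ = 234 lbmol/h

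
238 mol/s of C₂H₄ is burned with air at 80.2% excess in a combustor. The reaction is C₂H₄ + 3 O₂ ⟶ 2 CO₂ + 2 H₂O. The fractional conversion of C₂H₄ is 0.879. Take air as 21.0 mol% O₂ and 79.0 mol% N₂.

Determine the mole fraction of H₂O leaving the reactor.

Stoichiometric O₂ = 3 × 238 = 714 mol/s; O₂ fed = 714 × 1.802 = 1287 mol/s.
N₂ fed = 1287 × 79/21 = 4840 mol/s.
Fuel reacted = 0.879 × 238 → ξ = 209.2 mol/s.
Outlet (n = n₀ + ν ξ):
  C₂H₄: 238 − 1(209.2) = 28.8
  O₂: 1287 − 3(209.2) = 659
  N₂: 4840 (inert)
  CO₂: 0 + 2(209.2) = 418.4
  H₂O: 0 + 2(209.2) = 418.4
Total out = 6365 mol/s; y_H₂O = 418.4 / 6365 = 0.06574.

0.0657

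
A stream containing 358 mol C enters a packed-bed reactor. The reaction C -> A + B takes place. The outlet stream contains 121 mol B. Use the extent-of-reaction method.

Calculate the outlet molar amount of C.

237 mol

For B: n = n₀ + 1ξ → 121 = 0 + 1ξ, giving ξ = 121 mol.
Outlet amounts (n = n₀ + ν ξ):
  C: 358 − 1(121) = 237
  A: 0 + 1(121) = 121
  B: 0 + 1(121) = 121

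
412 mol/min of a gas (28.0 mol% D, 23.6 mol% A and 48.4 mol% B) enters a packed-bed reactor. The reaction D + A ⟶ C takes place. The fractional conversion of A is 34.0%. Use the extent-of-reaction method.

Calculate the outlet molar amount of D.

82.3 mol/min

A reacted = 0.34 × 97.23 = 33.06 mol/min; ν_A = −1, so ξ = 33.06/1 = 33.06 mol/min.
Outlet amounts (n = n₀ + ν ξ):
  D: 115.4 − 1(33.06) = 82.3
  A: 97.23 − 1(33.06) = 64.17
  C: 0 + 1(33.06) = 33.06
  B: 199.4 (inert)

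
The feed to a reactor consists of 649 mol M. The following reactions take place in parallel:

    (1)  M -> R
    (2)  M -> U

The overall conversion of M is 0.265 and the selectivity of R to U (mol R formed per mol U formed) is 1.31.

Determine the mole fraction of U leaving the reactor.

0.115

Conversion of M: M consumed = 0.265 × 649 = 172 mol = 1ξ₁ + 1ξ₂.
Selectivity: 1ξ₁ / (1ξ₂) = 1.31 → ξ₁ = 1.31 ξ₂.
Substitute: (1·1.31 + 1) ξ₂ = 172 → ξ₂ = 74.45 mol, ξ₁ = 97.53 mol.
Outlet amounts (n = n₀ + Σ ν·ξ):
  M: 649 − 1(97.53) − 1(74.45) = 477
  R: 0 + 1(97.53) = 97.53
  U: 0 + 1(74.45) = 74.45
Total out = 649 mol; y_U = 74.45 / 649 = 0.1147.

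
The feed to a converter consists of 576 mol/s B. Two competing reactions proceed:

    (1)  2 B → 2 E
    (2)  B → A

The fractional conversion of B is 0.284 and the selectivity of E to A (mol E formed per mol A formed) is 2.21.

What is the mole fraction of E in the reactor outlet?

0.196

Conversion of B: B consumed = 0.284 × 576 = 163.6 mol/s = 2ξ₁ + 1ξ₂.
Selectivity: 2ξ₁ / (1ξ₂) = 2.21 → ξ₁ = 1.105 ξ₂.
Substitute: (2·1.105 + 1) ξ₂ = 163.6 → ξ₂ = 50.96 mol/s, ξ₁ = 56.31 mol/s.
Outlet amounts (n = n₀ + Σ ν·ξ):
  B: 576 − 2(56.31) − 1(50.96) = 412.4
  E: 0 + 2(56.31) = 112.6
  A: 0 + 1(50.96) = 50.96
Total out = 576 mol/s; y_E = 112.6 / 576 = 0.1955.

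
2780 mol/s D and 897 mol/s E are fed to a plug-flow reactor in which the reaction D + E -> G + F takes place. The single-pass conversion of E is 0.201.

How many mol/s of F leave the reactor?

180 mol/s

E reacted = 0.201 × 897 = 180.3 mol/s; ν_E = −1, so ξ = 180.3/1 = 180.3 mol/s.
Outlet amounts (n = n₀ + ν ξ):
  D: 2780 − 1(180.3) = 2600
  E: 897 − 1(180.3) = 716.7
  G: 0 + 1(180.3) = 180.3
  F: 0 + 1(180.3) = 180.3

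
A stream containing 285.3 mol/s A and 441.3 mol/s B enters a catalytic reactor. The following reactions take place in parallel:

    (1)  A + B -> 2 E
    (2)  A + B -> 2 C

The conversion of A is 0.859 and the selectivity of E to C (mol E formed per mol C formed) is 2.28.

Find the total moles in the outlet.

727 mol/s

Conversion of A: A consumed = 0.859 × 285.3 = 245.1 mol/s = 1ξ₁ + 1ξ₂.
Selectivity: 2ξ₁ / (2ξ₂) = 2.28 → ξ₁ = 2.28 ξ₂.
Substitute: (1·2.28 + 1) ξ₂ = 245.1 → ξ₂ = 74.72 mol/s, ξ₁ = 170.4 mol/s.
Outlet amounts (n = n₀ + Σ ν·ξ):
  A: 285.3 − 1(170.4) − 1(74.72) = 40.23
  B: 441.3 − 1(170.4) − 1(74.72) = 196.2
  E: 0 + 2(170.4) = 340.7
  C: 0 + 2(74.72) = 149.4
Total out = 40.23 + 196.2 + 340.7 + 149.4 = 726.6 mol/s.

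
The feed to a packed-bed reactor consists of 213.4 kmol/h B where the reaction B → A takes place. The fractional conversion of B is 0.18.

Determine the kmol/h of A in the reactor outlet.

38.4 kmol/h

B reacted = 0.18 × 213.4 = 38.41 kmol/h; ν_B = −1, so ξ = 38.41/1 = 38.41 kmol/h.
Outlet amounts (n = n₀ + ν ξ):
  B: 213.4 − 1(38.41) = 175
  A: 0 + 1(38.41) = 38.41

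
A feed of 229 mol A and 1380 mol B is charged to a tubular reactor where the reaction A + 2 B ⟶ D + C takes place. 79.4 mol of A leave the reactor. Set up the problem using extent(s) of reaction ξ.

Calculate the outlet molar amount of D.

150 mol

For A: n = n₀ − 1ξ → 79.4 = 229 − 1ξ, giving ξ = 149.6 mol.
Outlet amounts (n = n₀ + ν ξ):
  A: 229 − 1(149.6) = 79.4
  B: 1380 − 2(149.6) = 1081
  D: 0 + 1(149.6) = 149.6
  C: 0 + 1(149.6) = 149.6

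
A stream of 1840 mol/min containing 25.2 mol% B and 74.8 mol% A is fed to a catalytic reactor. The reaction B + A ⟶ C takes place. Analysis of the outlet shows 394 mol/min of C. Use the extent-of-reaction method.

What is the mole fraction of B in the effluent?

For C: n = n₀ + 1ξ → 394 = 0 + 1ξ, giving ξ = 394 mol/min.
Outlet amounts (n = n₀ + ν ξ):
  B: 463.7 − 1(394) = 69.68
  A: 1376 − 1(394) = 982.3
  C: 0 + 1(394) = 394
Total out = 1446 mol/min; y_B = 69.68 / 1446 = 0.04819.

0.0482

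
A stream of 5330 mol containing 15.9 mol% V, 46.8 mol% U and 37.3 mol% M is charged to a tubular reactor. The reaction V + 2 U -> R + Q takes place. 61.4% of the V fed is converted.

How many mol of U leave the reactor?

1450 mol

V reacted = 0.614 × 847.5 = 520.3 mol; ν_V = −1, so ξ = 520.3/1 = 520.3 mol.
Outlet amounts (n = n₀ + ν ξ):
  V: 847.5 − 1(520.3) = 327.1
  U: 2494 − 2(520.3) = 1454
  R: 0 + 1(520.3) = 520.3
  Q: 0 + 1(520.3) = 520.3
  M: 1988 (inert)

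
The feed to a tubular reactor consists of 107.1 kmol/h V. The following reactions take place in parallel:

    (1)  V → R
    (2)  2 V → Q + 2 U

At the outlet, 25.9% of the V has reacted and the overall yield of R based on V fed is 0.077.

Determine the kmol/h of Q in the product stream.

Yield of R: 1ξ₁ / 107.1 = 0.077 → ξ₁ = 8.247 kmol/h.
Conversion of V: 1ξ₁ + 2ξ₂ = 0.259 × 107.1 = 27.74 → ξ₂ = 9.746 kmol/h.
Outlet amounts (n = n₀ + Σ ν·ξ):
  V: 107.1 − 1(8.247) − 2(9.746) = 79.36
  R: 0 + 1(8.247) = 8.247
  Q: 0 + 1(9.746) = 9.746
  U: 0 + 2(9.746) = 19.49

9.75 kmol/h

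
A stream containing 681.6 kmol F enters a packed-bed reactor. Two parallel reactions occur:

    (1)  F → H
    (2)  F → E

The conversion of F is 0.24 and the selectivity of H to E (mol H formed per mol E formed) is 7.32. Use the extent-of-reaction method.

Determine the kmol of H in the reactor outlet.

Conversion of F: F consumed = 0.24 × 681.6 = 163.6 kmol = 1ξ₁ + 1ξ₂.
Selectivity: 1ξ₁ / (1ξ₂) = 7.32 → ξ₁ = 7.32 ξ₂.
Substitute: (1·7.32 + 1) ξ₂ = 163.6 → ξ₂ = 19.66 kmol, ξ₁ = 143.9 kmol.
Outlet amounts (n = n₀ + Σ ν·ξ):
  F: 681.6 − 1(143.9) − 1(19.66) = 518
  H: 0 + 1(143.9) = 143.9
  E: 0 + 1(19.66) = 19.66

144 kmol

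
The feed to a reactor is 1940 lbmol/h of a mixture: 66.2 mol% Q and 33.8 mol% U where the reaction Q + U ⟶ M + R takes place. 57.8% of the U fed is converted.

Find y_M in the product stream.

U reacted = 0.578 × 655.7 = 379 lbmol/h; ν_U = −1, so ξ = 379/1 = 379 lbmol/h.
Outlet amounts (n = n₀ + ν ξ):
  Q: 1284 − 1(379) = 905.3
  U: 655.7 − 1(379) = 276.7
  M: 0 + 1(379) = 379
  R: 0 + 1(379) = 379
Total out = 1940 lbmol/h; y_M = 379 / 1940 = 0.1954.

0.195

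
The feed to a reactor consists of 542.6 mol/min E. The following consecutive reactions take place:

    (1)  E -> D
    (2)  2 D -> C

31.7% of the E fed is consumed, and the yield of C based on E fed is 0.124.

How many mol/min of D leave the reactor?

37.4 mol/min

Conversion of E: E consumed = 1ξ₁ = 0.317 × 542.6 → ξ₁ = 172 mol/min.
Yield of C: 1ξ₂ / 542.6 = 0.124 → ξ₂ = 67.28 mol/min.
Outlet amounts (n = n₀ + Σ ν·ξ):
  E: 542.6 − 1(172) = 370.6
  D: 0 + 1(172) − 2(67.28) = 37.44
  C: 0 + 1(67.28) = 67.28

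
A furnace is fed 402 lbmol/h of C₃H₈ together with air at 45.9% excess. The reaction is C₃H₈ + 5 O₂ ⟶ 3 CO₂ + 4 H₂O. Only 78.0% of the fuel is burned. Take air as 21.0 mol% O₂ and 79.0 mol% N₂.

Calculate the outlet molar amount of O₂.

Stoichiometric O₂ = 5 × 402 = 2010 lbmol/h; O₂ fed = 2010 × 1.459 = 2933 lbmol/h.
N₂ fed = 2933 × 79/21 = 11030 lbmol/h.
Fuel reacted = 0.78 × 402 → ξ = 313.6 lbmol/h.
Outlet (n = n₀ + ν ξ):
  C₃H₈: 402 − 1(313.6) = 88.44
  O₂: 2933 − 5(313.6) = 1365
  N₂: 11030 (inert)
  CO₂: 0 + 3(313.6) = 940.7
  H₂O: 0 + 4(313.6) = 1254

1360 lbmol/h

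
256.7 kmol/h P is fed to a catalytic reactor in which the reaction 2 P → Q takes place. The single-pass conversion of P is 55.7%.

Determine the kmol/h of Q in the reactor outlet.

P reacted = 0.557 × 256.7 = 143 kmol/h; ν_P = −2, so ξ = 143/2 = 71.49 kmol/h.
Outlet amounts (n = n₀ + ν ξ):
  P: 256.7 − 2(71.49) = 113.7
  Q: 0 + 1(71.49) = 71.49

71.5 kmol/h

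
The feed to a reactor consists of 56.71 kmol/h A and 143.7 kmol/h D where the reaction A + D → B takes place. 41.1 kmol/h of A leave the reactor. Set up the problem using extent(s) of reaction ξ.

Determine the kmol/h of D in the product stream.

128 kmol/h

For A: n = n₀ − 1ξ → 41.1 = 56.71 − 1ξ, giving ξ = 15.61 kmol/h.
Outlet amounts (n = n₀ + ν ξ):
  A: 56.71 − 1(15.61) = 41.1
  D: 143.7 − 1(15.61) = 128.1
  B: 0 + 1(15.61) = 15.61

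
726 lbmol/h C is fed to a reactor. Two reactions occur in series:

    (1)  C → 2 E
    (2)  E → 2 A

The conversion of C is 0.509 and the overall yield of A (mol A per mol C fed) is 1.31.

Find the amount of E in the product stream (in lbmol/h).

264 lbmol/h

Conversion of C: C consumed = 1ξ₁ = 0.509 × 726 → ξ₁ = 369.5 lbmol/h.
Yield of A: 2ξ₂ / 726 = 1.31 → ξ₂ = 475.5 lbmol/h.
Outlet amounts (n = n₀ + Σ ν·ξ):
  C: 726 − 1(369.5) = 356.5
  E: 0 + 2(369.5) − 1(475.5) = 263.5
  A: 0 + 2(475.5) = 951.1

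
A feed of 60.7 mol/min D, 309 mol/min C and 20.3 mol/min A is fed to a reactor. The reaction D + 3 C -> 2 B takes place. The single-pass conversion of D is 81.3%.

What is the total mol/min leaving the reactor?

D reacted = 0.813 × 60.7 = 49.35 mol/min; ν_D = −1, so ξ = 49.35/1 = 49.35 mol/min.
Outlet amounts (n = n₀ + ν ξ):
  D: 60.7 − 1(49.35) = 11.35
  C: 309 − 3(49.35) = 161
  B: 0 + 2(49.35) = 98.7
  A: 20.3 (inert)
Total out = 11.35 + 161 + 98.7 + 20.3 = 291.3 mol/min.

291 mol/min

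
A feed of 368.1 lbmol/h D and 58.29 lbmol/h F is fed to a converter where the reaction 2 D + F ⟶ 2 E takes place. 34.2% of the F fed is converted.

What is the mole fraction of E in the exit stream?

0.0981

F reacted = 0.342 × 58.29 = 19.94 lbmol/h; ν_F = −1, so ξ = 19.94/1 = 19.94 lbmol/h.
Outlet amounts (n = n₀ + ν ξ):
  D: 368.1 − 2(19.94) = 328.2
  F: 58.29 − 1(19.94) = 38.35
  E: 0 + 2(19.94) = 39.87
Total out = 406.5 lbmol/h; y_E = 39.87 / 406.5 = 0.09809.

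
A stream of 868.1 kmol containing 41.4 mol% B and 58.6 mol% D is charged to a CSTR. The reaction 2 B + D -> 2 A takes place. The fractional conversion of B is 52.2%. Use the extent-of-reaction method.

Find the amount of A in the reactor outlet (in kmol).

B reacted = 0.522 × 359.4 = 187.6 kmol; ν_B = −2, so ξ = 187.6/2 = 93.8 kmol.
Outlet amounts (n = n₀ + ν ξ):
  B: 359.4 − 2(93.8) = 171.8
  D: 508.7 − 1(93.8) = 414.9
  A: 0 + 2(93.8) = 187.6

188 kmol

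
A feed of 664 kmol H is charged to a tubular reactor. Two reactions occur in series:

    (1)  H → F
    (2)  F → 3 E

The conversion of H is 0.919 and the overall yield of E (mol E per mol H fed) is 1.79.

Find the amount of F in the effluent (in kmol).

214 kmol

Conversion of H: H consumed = 1ξ₁ = 0.919 × 664 → ξ₁ = 610.2 kmol.
Yield of E: 3ξ₂ / 664 = 1.79 → ξ₂ = 396.2 kmol.
Outlet amounts (n = n₀ + Σ ν·ξ):
  H: 664 − 1(610.2) = 53.78
  F: 0 + 1(610.2) − 1(396.2) = 214
  E: 0 + 3(396.2) = 1189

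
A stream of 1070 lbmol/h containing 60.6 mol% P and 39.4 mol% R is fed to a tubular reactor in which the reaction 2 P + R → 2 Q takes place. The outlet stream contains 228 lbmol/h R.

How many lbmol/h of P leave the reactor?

261 lbmol/h

For R: n = n₀ − 1ξ → 228 = 421.6 − 1ξ, giving ξ = 193.6 lbmol/h.
Outlet amounts (n = n₀ + ν ξ):
  P: 648.4 − 2(193.6) = 261.3
  R: 421.6 − 1(193.6) = 228
  Q: 0 + 2(193.6) = 387.2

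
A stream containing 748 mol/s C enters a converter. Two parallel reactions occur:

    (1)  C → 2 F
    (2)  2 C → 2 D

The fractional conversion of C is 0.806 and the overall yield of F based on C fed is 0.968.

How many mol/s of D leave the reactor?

Yield of F: 2ξ₁ / 748 = 0.968 → ξ₁ = 362 mol/s.
Conversion of C: 1ξ₁ + 2ξ₂ = 0.806 × 748 = 602.9 → ξ₂ = 120.4 mol/s.
Outlet amounts (n = n₀ + Σ ν·ξ):
  C: 748 − 1(362) − 2(120.4) = 145.1
  F: 0 + 2(362) = 724.1
  D: 0 + 2(120.4) = 240.9

241 mol/s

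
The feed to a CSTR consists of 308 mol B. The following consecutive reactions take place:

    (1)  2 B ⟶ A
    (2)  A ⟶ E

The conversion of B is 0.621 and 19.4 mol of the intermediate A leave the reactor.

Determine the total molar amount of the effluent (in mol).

212 mol

Conversion of B: B consumed = 2ξ₁ = 0.621 × 308 → ξ₁ = 95.63 mol.
A balance: n_A = 0 + 1ξ₁ − 1ξ₂ = 19.4 → ξ₂ = (1·95.63 − 19.4)/1 = 76.23 mol.
Outlet amounts (n = n₀ + Σ ν·ξ):
  B: 308 − 2(95.63) = 116.7
  A: 0 + 1(95.63) − 1(76.23) = 19.4
  E: 0 + 1(76.23) = 76.23
Total out = 116.7 + 19.4 + 76.23 = 212.4 mol.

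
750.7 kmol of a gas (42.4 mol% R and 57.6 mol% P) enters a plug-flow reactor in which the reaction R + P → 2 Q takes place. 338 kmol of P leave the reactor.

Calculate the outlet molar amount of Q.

189 kmol

For P: n = n₀ − 1ξ → 338 = 432.4 − 1ξ, giving ξ = 94.4 kmol.
Outlet amounts (n = n₀ + ν ξ):
  R: 318.3 − 1(94.4) = 223.9
  P: 432.4 − 1(94.4) = 338
  Q: 0 + 2(94.4) = 188.8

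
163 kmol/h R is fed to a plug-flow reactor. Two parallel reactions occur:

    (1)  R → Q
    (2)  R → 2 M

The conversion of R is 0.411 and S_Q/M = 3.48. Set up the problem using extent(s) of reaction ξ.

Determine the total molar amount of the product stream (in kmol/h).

Conversion of R: R consumed = 0.411 × 163 = 66.99 kmol/h = 1ξ₁ + 1ξ₂.
Selectivity: 1ξ₁ / (2ξ₂) = 3.48 → ξ₁ = 6.96 ξ₂.
Substitute: (1·6.96 + 1) ξ₂ = 66.99 → ξ₂ = 8.416 kmol/h, ξ₁ = 58.58 kmol/h.
Outlet amounts (n = n₀ + Σ ν·ξ):
  R: 163 − 1(58.58) − 1(8.416) = 96.01
  Q: 0 + 1(58.58) = 58.58
  M: 0 + 2(8.416) = 16.83
Total out = 96.01 + 58.58 + 16.83 = 171.4 kmol/h.

171 kmol/h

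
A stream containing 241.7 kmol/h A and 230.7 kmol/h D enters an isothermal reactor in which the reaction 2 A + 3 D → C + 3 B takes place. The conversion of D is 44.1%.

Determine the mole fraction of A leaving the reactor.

0.397

D reacted = 0.441 × 230.7 = 101.7 kmol/h; ν_D = −3, so ξ = 101.7/3 = 33.91 kmol/h.
Outlet amounts (n = n₀ + ν ξ):
  A: 241.7 − 2(33.91) = 173.9
  D: 230.7 − 3(33.91) = 129
  C: 0 + 1(33.91) = 33.91
  B: 0 + 3(33.91) = 101.7
Total out = 438.5 kmol/h; y_A = 173.9 / 438.5 = 0.3965.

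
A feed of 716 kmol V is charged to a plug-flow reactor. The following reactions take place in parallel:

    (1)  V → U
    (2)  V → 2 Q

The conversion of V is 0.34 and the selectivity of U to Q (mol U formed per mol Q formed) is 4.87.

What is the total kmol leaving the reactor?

739 kmol

Conversion of V: V consumed = 0.34 × 716 = 243.4 kmol = 1ξ₁ + 1ξ₂.
Selectivity: 1ξ₁ / (2ξ₂) = 4.87 → ξ₁ = 9.74 ξ₂.
Substitute: (1·9.74 + 1) ξ₂ = 243.4 → ξ₂ = 22.67 kmol, ξ₁ = 220.8 kmol.
Outlet amounts (n = n₀ + Σ ν·ξ):
  V: 716 − 1(220.8) − 1(22.67) = 472.6
  U: 0 + 1(220.8) = 220.8
  Q: 0 + 2(22.67) = 45.33
Total out = 472.6 + 220.8 + 45.33 = 738.7 kmol.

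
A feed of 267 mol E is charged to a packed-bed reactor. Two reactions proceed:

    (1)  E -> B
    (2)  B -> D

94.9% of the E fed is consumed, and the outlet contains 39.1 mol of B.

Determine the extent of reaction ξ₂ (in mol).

ξ₂ = 214 mol

Conversion of E: E consumed = 1ξ₁ = 0.949 × 267 → ξ₁ = 253.4 mol.
B balance: n_B = 0 + 1ξ₁ − 1ξ₂ = 39.1 → ξ₂ = (1·253.4 − 39.1)/1 = 214.3 mol.
Outlet amounts (n = n₀ + Σ ν·ξ):
  E: 267 − 1(253.4) = 13.62
  B: 0 + 1(253.4) − 1(214.3) = 39.1
  D: 0 + 1(214.3) = 214.3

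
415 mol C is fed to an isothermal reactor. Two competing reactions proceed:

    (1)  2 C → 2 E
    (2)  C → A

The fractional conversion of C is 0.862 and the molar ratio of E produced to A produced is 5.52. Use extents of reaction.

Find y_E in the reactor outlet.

0.73

Conversion of C: C consumed = 0.862 × 415 = 357.7 mol = 2ξ₁ + 1ξ₂.
Selectivity: 2ξ₁ / (1ξ₂) = 5.52 → ξ₁ = 2.76 ξ₂.
Substitute: (2·2.76 + 1) ξ₂ = 357.7 → ξ₂ = 54.87 mol, ξ₁ = 151.4 mol.
Outlet amounts (n = n₀ + Σ ν·ξ):
  C: 415 − 2(151.4) − 1(54.87) = 57.27
  E: 0 + 2(151.4) = 302.9
  A: 0 + 1(54.87) = 54.87
Total out = 415 mol; y_E = 302.9 / 415 = 0.7298.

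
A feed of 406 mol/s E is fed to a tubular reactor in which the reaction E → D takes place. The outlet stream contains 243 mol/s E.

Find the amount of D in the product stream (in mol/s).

For E: n = n₀ − 1ξ → 243 = 406 − 1ξ, giving ξ = 163 mol/s.
Outlet amounts (n = n₀ + ν ξ):
  E: 406 − 1(163) = 243
  D: 0 + 1(163) = 163

163 mol/s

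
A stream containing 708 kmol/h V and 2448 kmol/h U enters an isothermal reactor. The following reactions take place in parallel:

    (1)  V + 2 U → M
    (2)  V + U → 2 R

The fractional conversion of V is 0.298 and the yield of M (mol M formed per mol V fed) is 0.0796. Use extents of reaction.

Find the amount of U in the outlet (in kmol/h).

2180 kmol/h

Yield of M: 1ξ₁ / 708 = 0.0796 → ξ₁ = 56.36 kmol/h.
Conversion of V: 1ξ₁ + 1ξ₂ = 0.298 × 708 = 211 → ξ₂ = 154.6 kmol/h.
Outlet amounts (n = n₀ + Σ ν·ξ):
  V: 708 − 1(56.36) − 1(154.6) = 497
  U: 2448 − 2(56.36) − 1(154.6) = 2181
  M: 0 + 1(56.36) = 56.36
  R: 0 + 2(154.6) = 309.3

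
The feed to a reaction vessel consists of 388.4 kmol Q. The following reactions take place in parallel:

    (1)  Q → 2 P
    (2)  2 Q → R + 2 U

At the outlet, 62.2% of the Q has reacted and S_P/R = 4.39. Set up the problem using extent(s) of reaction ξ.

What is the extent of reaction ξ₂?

Conversion of Q: Q consumed = 0.622 × 388.4 = 241.6 kmol = 1ξ₁ + 2ξ₂.
Selectivity: 2ξ₁ / (1ξ₂) = 4.39 → ξ₁ = 2.195 ξ₂.
Substitute: (1·2.195 + 2) ξ₂ = 241.6 → ξ₂ = 57.59 kmol, ξ₁ = 126.4 kmol.
Outlet amounts (n = n₀ + Σ ν·ξ):
  Q: 388.4 − 1(126.4) − 2(57.59) = 146.8
  P: 0 + 2(126.4) = 252.8
  R: 0 + 1(57.59) = 57.59
  U: 0 + 2(57.59) = 115.2

ξ₂ = 57.6 kmol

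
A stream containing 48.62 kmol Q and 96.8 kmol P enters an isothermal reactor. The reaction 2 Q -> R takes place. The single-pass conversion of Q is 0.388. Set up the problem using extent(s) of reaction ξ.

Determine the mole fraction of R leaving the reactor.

Q reacted = 0.388 × 48.62 = 18.86 kmol; ν_Q = −2, so ξ = 18.86/2 = 9.432 kmol.
Outlet amounts (n = n₀ + ν ξ):
  Q: 48.62 − 2(9.432) = 29.76
  R: 0 + 1(9.432) = 9.432
  P: 96.8 (inert)
Total out = 136 kmol; y_R = 9.432 / 136 = 0.06936.

0.0694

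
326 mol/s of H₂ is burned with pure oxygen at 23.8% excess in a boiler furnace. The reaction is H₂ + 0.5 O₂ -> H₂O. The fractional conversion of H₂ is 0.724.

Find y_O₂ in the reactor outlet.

0.204

Stoichiometric O₂ = 0.5 × 326 = 163 mol/s; O₂ fed = 163 × 1.238 = 201.8 mol/s.
Fuel reacted = 0.724 × 326 → ξ = 236 mol/s.
Outlet (n = n₀ + ν ξ):
  H₂: 326 − 1(236) = 89.98
  O₂: 201.8 − 0.5(236) = 83.78
  H₂O: 0 + 1(236) = 236
Total out = 409.8 mol/s; y_O₂ = 83.78 / 409.8 = 0.2045.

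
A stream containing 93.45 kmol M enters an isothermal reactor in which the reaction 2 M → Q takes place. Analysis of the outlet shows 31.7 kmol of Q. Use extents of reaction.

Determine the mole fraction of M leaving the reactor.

0.487

For Q: n = n₀ + 1ξ → 31.7 = 0 + 1ξ, giving ξ = 31.7 kmol.
Outlet amounts (n = n₀ + ν ξ):
  M: 93.45 − 2(31.7) = 30.05
  Q: 0 + 1(31.7) = 31.7
Total out = 61.75 kmol; y_M = 30.05 / 61.75 = 0.4866.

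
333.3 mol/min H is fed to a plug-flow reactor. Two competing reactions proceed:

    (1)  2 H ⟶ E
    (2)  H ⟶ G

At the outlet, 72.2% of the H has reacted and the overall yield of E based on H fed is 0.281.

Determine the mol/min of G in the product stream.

53.3 mol/min

Yield of E: 1ξ₁ / 333.3 = 0.281 → ξ₁ = 93.66 mol/min.
Conversion of H: 2ξ₁ + 1ξ₂ = 0.722 × 333.3 = 240.6 → ξ₂ = 53.33 mol/min.
Outlet amounts (n = n₀ + Σ ν·ξ):
  H: 333.3 − 2(93.66) − 1(53.33) = 92.66
  E: 0 + 1(93.66) = 93.66
  G: 0 + 1(53.33) = 53.33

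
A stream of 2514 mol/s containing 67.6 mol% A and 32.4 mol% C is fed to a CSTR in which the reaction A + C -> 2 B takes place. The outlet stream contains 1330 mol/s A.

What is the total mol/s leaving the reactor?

2510 mol/s

For A: n = n₀ − 1ξ → 1330 = 1699 − 1ξ, giving ξ = 369.5 mol/s.
Outlet amounts (n = n₀ + ν ξ):
  A: 1699 − 1(369.5) = 1330
  C: 814.5 − 1(369.5) = 445.1
  B: 0 + 2(369.5) = 738.9
Total out = 1330 + 445.1 + 738.9 = 2514 mol/s.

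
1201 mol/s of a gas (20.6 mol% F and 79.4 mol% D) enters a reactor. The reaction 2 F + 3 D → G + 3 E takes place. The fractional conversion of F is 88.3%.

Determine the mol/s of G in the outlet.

F reacted = 0.883 × 247.4 = 218.5 mol/s; ν_F = −2, so ξ = 218.5/2 = 109.2 mol/s.
Outlet amounts (n = n₀ + ν ξ):
  F: 247.4 − 2(109.2) = 28.95
  D: 953.6 − 3(109.2) = 625.9
  G: 0 + 1(109.2) = 109.2
  E: 0 + 3(109.2) = 327.7

109 mol/s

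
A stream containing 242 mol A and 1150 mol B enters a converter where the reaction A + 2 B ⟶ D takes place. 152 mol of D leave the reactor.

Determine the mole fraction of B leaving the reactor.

For D: n = n₀ + 1ξ → 152 = 0 + 1ξ, giving ξ = 152 mol.
Outlet amounts (n = n₀ + ν ξ):
  A: 242 − 1(152) = 90
  B: 1150 − 2(152) = 846
  D: 0 + 1(152) = 152
Total out = 1088 mol; y_B = 846 / 1088 = 0.7776.

0.778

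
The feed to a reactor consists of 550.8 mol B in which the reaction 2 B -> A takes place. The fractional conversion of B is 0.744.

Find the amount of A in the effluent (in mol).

205 mol

B reacted = 0.744 × 550.8 = 409.8 mol; ν_B = −2, so ξ = 409.8/2 = 204.9 mol.
Outlet amounts (n = n₀ + ν ξ):
  B: 550.8 − 2(204.9) = 141
  A: 0 + 1(204.9) = 204.9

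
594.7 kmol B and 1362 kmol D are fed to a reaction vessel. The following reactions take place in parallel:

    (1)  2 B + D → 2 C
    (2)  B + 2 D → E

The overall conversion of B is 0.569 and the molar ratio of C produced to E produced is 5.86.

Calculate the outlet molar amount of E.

Conversion of B: B consumed = 0.569 × 594.7 = 338.4 kmol = 2ξ₁ + 1ξ₂.
Selectivity: 2ξ₁ / (1ξ₂) = 5.86 → ξ₁ = 2.93 ξ₂.
Substitute: (2·2.93 + 1) ξ₂ = 338.4 → ξ₂ = 49.33 kmol, ξ₁ = 144.5 kmol.
Outlet amounts (n = n₀ + Σ ν·ξ):
  B: 594.7 − 2(144.5) − 1(49.33) = 256.3
  D: 1362 − 1(144.5) − 2(49.33) = 1119
  C: 0 + 2(144.5) = 289.1
  E: 0 + 1(49.33) = 49.33

49.3 kmol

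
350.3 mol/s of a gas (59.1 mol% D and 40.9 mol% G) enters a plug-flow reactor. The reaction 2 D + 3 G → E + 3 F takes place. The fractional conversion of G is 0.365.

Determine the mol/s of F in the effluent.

G reacted = 0.365 × 143.3 = 52.29 mol/s; ν_G = −3, so ξ = 52.29/3 = 17.43 mol/s.
Outlet amounts (n = n₀ + ν ξ):
  D: 207 − 2(17.43) = 172.2
  G: 143.3 − 3(17.43) = 90.98
  E: 0 + 1(17.43) = 17.43
  F: 0 + 3(17.43) = 52.29

52.3 mol/s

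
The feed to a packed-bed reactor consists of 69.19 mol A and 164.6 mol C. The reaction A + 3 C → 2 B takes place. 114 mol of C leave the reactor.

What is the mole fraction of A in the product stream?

For C: n = n₀ − 3ξ → 114 = 164.6 − 3ξ, giving ξ = 16.87 mol.
Outlet amounts (n = n₀ + ν ξ):
  A: 69.19 − 1(16.87) = 52.32
  C: 164.6 − 3(16.87) = 114
  B: 0 + 2(16.87) = 33.73
Total out = 200.1 mol; y_A = 52.32 / 200.1 = 0.2615.

0.262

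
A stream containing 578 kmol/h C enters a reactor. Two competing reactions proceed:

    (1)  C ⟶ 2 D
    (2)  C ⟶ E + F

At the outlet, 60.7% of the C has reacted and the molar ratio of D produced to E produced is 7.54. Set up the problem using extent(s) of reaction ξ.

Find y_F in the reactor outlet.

Conversion of C: C consumed = 0.607 × 578 = 350.8 kmol/h = 1ξ₁ + 1ξ₂.
Selectivity: 2ξ₁ / (1ξ₂) = 7.54 → ξ₁ = 3.77 ξ₂.
Substitute: (1·3.77 + 1) ξ₂ = 350.8 → ξ₂ = 73.55 kmol/h, ξ₁ = 277.3 kmol/h.
Outlet amounts (n = n₀ + Σ ν·ξ):
  C: 578 − 1(277.3) − 1(73.55) = 227.2
  D: 0 + 2(277.3) = 554.6
  E: 0 + 1(73.55) = 73.55
  F: 0 + 1(73.55) = 73.55
Total out = 928.8 kmol/h; y_F = 73.55 / 928.8 = 0.07919.

0.0792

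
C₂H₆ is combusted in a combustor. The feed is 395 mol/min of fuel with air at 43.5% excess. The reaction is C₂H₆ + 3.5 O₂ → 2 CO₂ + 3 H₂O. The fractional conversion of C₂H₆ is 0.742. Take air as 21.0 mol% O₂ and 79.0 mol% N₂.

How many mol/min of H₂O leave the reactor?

879 mol/min

Stoichiometric O₂ = 3.5 × 395 = 1382 mol/min; O₂ fed = 1382 × 1.435 = 1984 mol/min.
N₂ fed = 1984 × 79/21 = 7463 mol/min.
Fuel reacted = 0.742 × 395 → ξ = 293.1 mol/min.
Outlet (n = n₀ + ν ξ):
  C₂H₆: 395 − 1(293.1) = 101.9
  O₂: 1984 − 3.5(293.1) = 958.1
  N₂: 7463 (inert)
  CO₂: 0 + 2(293.1) = 586.2
  H₂O: 0 + 3(293.1) = 879.3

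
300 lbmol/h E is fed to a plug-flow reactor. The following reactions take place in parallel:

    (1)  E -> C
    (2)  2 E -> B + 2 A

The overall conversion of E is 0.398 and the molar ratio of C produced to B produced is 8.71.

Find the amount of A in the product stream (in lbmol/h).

22.3 lbmol/h

Conversion of E: E consumed = 0.398 × 300 = 119.4 lbmol/h = 1ξ₁ + 2ξ₂.
Selectivity: 1ξ₁ / (1ξ₂) = 8.71 → ξ₁ = 8.71 ξ₂.
Substitute: (1·8.71 + 2) ξ₂ = 119.4 → ξ₂ = 11.15 lbmol/h, ξ₁ = 97.1 lbmol/h.
Outlet amounts (n = n₀ + Σ ν·ξ):
  E: 300 − 1(97.1) − 2(11.15) = 180.6
  C: 0 + 1(97.1) = 97.1
  B: 0 + 1(11.15) = 11.15
  A: 0 + 2(11.15) = 22.3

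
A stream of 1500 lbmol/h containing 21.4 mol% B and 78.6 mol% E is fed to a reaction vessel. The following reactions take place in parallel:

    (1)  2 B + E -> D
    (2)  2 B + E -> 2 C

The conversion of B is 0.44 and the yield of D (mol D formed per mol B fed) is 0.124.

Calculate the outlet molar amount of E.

Yield of D: 1ξ₁ / 321 = 0.124 → ξ₁ = 39.8 lbmol/h.
Conversion of B: 2ξ₁ + 2ξ₂ = 0.44 × 321 = 141.2 → ξ₂ = 30.82 lbmol/h.
Outlet amounts (n = n₀ + Σ ν·ξ):
  B: 321 − 2(39.8) − 2(30.82) = 179.8
  E: 1179 − 1(39.8) − 1(30.82) = 1108
  D: 0 + 1(39.8) = 39.8
  C: 0 + 2(30.82) = 61.63

1110 lbmol/h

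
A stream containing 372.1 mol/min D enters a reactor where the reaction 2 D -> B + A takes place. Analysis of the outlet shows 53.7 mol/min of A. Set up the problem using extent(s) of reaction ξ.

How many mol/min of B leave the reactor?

53.7 mol/min

For A: n = n₀ + 1ξ → 53.7 = 0 + 1ξ, giving ξ = 53.7 mol/min.
Outlet amounts (n = n₀ + ν ξ):
  D: 372.1 − 2(53.7) = 264.7
  B: 0 + 1(53.7) = 53.7
  A: 0 + 1(53.7) = 53.7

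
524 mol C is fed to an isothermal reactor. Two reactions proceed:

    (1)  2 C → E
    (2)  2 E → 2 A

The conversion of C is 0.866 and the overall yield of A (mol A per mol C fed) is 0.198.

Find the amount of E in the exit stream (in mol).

Conversion of C: C consumed = 2ξ₁ = 0.866 × 524 → ξ₁ = 226.9 mol.
Yield of A: 2ξ₂ / 524 = 0.198 → ξ₂ = 51.88 mol.
Outlet amounts (n = n₀ + Σ ν·ξ):
  C: 524 − 2(226.9) = 70.22
  E: 0 + 1(226.9) − 2(51.88) = 123.1
  A: 0 + 2(51.88) = 103.8

123 mol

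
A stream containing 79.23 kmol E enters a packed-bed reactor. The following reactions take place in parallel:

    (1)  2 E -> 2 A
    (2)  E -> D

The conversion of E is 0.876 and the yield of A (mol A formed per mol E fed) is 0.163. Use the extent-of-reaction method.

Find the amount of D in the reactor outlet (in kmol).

Yield of A: 2ξ₁ / 79.23 = 0.163 → ξ₁ = 6.457 kmol.
Conversion of E: 2ξ₁ + 1ξ₂ = 0.876 × 79.23 = 69.41 → ξ₂ = 56.49 kmol.
Outlet amounts (n = n₀ + Σ ν·ξ):
  E: 79.23 − 2(6.457) − 1(56.49) = 9.825
  A: 0 + 2(6.457) = 12.91
  D: 0 + 1(56.49) = 56.49

56.5 kmol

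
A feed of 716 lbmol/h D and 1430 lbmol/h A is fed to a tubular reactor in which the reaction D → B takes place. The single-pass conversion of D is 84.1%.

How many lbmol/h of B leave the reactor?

602 lbmol/h

D reacted = 0.841 × 716 = 602.2 lbmol/h; ν_D = −1, so ξ = 602.2/1 = 602.2 lbmol/h.
Outlet amounts (n = n₀ + ν ξ):
  D: 716 − 1(602.2) = 113.8
  B: 0 + 1(602.2) = 602.2
  A: 1430 (inert)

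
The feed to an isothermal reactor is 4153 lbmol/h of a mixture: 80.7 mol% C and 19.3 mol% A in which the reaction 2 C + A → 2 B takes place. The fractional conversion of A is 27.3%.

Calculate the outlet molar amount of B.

A reacted = 0.273 × 801.5 = 218.8 lbmol/h; ν_A = −1, so ξ = 218.8/1 = 218.8 lbmol/h.
Outlet amounts (n = n₀ + ν ξ):
  C: 3351 − 2(218.8) = 2914
  A: 801.5 − 1(218.8) = 582.7
  B: 0 + 2(218.8) = 437.6

438 lbmol/h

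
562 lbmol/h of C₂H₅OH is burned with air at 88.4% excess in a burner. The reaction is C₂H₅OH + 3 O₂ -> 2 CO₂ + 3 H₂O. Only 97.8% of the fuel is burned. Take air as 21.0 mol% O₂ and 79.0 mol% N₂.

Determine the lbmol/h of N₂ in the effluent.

Stoichiometric O₂ = 3 × 562 = 1686 lbmol/h; O₂ fed = 1686 × 1.884 = 3176 lbmol/h.
N₂ fed = 3176 × 79/21 = 11950 lbmol/h.
Fuel reacted = 0.978 × 562 → ξ = 549.6 lbmol/h.
Outlet (n = n₀ + ν ξ):
  C₂H₅OH: 562 − 1(549.6) = 12.36
  O₂: 3176 − 3(549.6) = 1528
  N₂: 11950 (inert)
  CO₂: 0 + 2(549.6) = 1099
  H₂O: 0 + 3(549.6) = 1649

11900 lbmol/h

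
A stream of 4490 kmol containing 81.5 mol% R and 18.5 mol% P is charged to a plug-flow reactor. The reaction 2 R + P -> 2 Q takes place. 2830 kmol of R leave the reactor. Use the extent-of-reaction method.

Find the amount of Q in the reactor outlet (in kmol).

829 kmol

For R: n = n₀ − 2ξ → 2830 = 3659 − 2ξ, giving ξ = 414.7 kmol.
Outlet amounts (n = n₀ + ν ξ):
  R: 3659 − 2(414.7) = 2830
  P: 830.6 − 1(414.7) = 416
  Q: 0 + 2(414.7) = 829.3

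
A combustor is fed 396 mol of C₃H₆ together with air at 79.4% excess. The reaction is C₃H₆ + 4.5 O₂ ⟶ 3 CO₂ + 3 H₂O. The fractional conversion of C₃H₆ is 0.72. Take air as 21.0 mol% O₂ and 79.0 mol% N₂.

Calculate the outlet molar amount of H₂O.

Stoichiometric O₂ = 4.5 × 396 = 1782 mol; O₂ fed = 1782 × 1.794 = 3197 mol.
N₂ fed = 3197 × 79/21 = 12030 mol.
Fuel reacted = 0.72 × 396 → ξ = 285.1 mol.
Outlet (n = n₀ + ν ξ):
  C₃H₆: 396 − 1(285.1) = 110.9
  O₂: 3197 − 4.5(285.1) = 1914
  N₂: 12030 (inert)
  CO₂: 0 + 3(285.1) = 855.4
  H₂O: 0 + 3(285.1) = 855.4

855 mol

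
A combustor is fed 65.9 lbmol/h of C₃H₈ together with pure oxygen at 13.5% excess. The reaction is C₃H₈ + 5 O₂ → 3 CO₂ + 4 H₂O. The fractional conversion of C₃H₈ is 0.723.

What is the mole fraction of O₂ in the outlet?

Stoichiometric O₂ = 5 × 65.9 = 329.5 lbmol/h; O₂ fed = 329.5 × 1.135 = 374 lbmol/h.
Fuel reacted = 0.723 × 65.9 → ξ = 47.65 lbmol/h.
Outlet (n = n₀ + ν ξ):
  C₃H₈: 65.9 − 1(47.65) = 18.25
  O₂: 374 − 5(47.65) = 135.8
  CO₂: 0 + 3(47.65) = 142.9
  H₂O: 0 + 4(47.65) = 190.6
Total out = 487.5 lbmol/h; y_O₂ = 135.8 / 487.5 = 0.2785.

0.278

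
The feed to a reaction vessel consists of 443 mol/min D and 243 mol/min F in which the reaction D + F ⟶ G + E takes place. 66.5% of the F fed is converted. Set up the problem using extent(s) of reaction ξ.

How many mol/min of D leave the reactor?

281 mol/min

F reacted = 0.665 × 243 = 161.6 mol/min; ν_F = −1, so ξ = 161.6/1 = 161.6 mol/min.
Outlet amounts (n = n₀ + ν ξ):
  D: 443 − 1(161.6) = 281.4
  F: 243 − 1(161.6) = 81.41
  G: 0 + 1(161.6) = 161.6
  E: 0 + 1(161.6) = 161.6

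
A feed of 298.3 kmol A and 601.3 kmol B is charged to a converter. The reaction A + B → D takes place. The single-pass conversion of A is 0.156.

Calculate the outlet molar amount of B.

555 kmol

A reacted = 0.156 × 298.3 = 46.53 kmol; ν_A = −1, so ξ = 46.53/1 = 46.53 kmol.
Outlet amounts (n = n₀ + ν ξ):
  A: 298.3 − 1(46.53) = 251.8
  B: 601.3 − 1(46.53) = 554.8
  D: 0 + 1(46.53) = 46.53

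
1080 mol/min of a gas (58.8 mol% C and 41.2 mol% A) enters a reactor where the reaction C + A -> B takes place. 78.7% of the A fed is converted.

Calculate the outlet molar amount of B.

A reacted = 0.787 × 445 = 350.2 mol/min; ν_A = −1, so ξ = 350.2/1 = 350.2 mol/min.
Outlet amounts (n = n₀ + ν ξ):
  C: 635 − 1(350.2) = 284.9
  A: 445 − 1(350.2) = 94.78
  B: 0 + 1(350.2) = 350.2

350 mol/min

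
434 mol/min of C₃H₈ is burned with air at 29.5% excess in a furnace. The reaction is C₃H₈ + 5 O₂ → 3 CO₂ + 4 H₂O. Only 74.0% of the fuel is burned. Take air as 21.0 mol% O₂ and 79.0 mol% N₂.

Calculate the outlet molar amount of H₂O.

1280 mol/min

Stoichiometric O₂ = 5 × 434 = 2170 mol/min; O₂ fed = 2170 × 1.295 = 2810 mol/min.
N₂ fed = 2810 × 79/21 = 10570 mol/min.
Fuel reacted = 0.74 × 434 → ξ = 321.2 mol/min.
Outlet (n = n₀ + ν ξ):
  C₃H₈: 434 − 1(321.2) = 112.8
  O₂: 2810 − 5(321.2) = 1204
  N₂: 10570 (inert)
  CO₂: 0 + 3(321.2) = 963.5
  H₂O: 0 + 4(321.2) = 1285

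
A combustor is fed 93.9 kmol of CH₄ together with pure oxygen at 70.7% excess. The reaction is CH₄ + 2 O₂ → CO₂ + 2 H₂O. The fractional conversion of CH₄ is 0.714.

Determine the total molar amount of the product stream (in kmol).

414 kmol

Stoichiometric O₂ = 2 × 93.9 = 187.8 kmol; O₂ fed = 187.8 × 1.707 = 320.6 kmol.
Fuel reacted = 0.714 × 93.9 → ξ = 67.04 kmol.
Outlet (n = n₀ + ν ξ):
  CH₄: 93.9 − 1(67.04) = 26.86
  O₂: 320.6 − 2(67.04) = 186.5
  CO₂: 0 + 1(67.04) = 67.04
  H₂O: 0 + 2(67.04) = 134.1
Total out = 26.86 + 186.5 + 67.04 + 134.1 = 414.5 kmol.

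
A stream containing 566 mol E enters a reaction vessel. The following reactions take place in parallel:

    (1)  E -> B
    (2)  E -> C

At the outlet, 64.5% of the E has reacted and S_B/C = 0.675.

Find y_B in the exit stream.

Conversion of E: E consumed = 0.645 × 566 = 365.1 mol = 1ξ₁ + 1ξ₂.
Selectivity: 1ξ₁ / (1ξ₂) = 0.675 → ξ₁ = 0.675 ξ₂.
Substitute: (1·0.675 + 1) ξ₂ = 365.1 → ξ₂ = 218 mol, ξ₁ = 147.1 mol.
Outlet amounts (n = n₀ + Σ ν·ξ):
  E: 566 − 1(147.1) − 1(218) = 200.9
  B: 0 + 1(147.1) = 147.1
  C: 0 + 1(218) = 218
Total out = 566 mol; y_B = 147.1 / 566 = 0.2599.

0.26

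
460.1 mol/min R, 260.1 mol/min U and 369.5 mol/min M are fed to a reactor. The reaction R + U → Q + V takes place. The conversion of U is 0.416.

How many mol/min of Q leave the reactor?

U reacted = 0.416 × 260.1 = 108.2 mol/min; ν_U = −1, so ξ = 108.2/1 = 108.2 mol/min.
Outlet amounts (n = n₀ + ν ξ):
  R: 460.1 − 1(108.2) = 351.9
  U: 260.1 − 1(108.2) = 151.9
  Q: 0 + 1(108.2) = 108.2
  V: 0 + 1(108.2) = 108.2
  M: 369.5 (inert)

108 mol/min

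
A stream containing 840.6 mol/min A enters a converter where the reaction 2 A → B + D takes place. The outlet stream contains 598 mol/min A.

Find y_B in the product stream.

For A: n = n₀ − 2ξ → 598 = 840.6 − 2ξ, giving ξ = 121.3 mol/min.
Outlet amounts (n = n₀ + ν ξ):
  A: 840.6 − 2(121.3) = 598
  B: 0 + 1(121.3) = 121.3
  D: 0 + 1(121.3) = 121.3
Total out = 840.6 mol/min; y_B = 121.3 / 840.6 = 0.1443.

0.144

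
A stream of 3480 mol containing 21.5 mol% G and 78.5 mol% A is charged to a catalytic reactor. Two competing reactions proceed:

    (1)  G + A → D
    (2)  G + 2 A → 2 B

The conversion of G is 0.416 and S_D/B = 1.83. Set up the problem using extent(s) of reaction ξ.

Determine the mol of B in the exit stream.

Conversion of G: G consumed = 0.416 × 748.2 = 311.3 mol = 1ξ₁ + 1ξ₂.
Selectivity: 1ξ₁ / (2ξ₂) = 1.83 → ξ₁ = 3.66 ξ₂.
Substitute: (1·3.66 + 1) ξ₂ = 311.3 → ξ₂ = 66.79 mol, ξ₁ = 244.5 mol.
Outlet amounts (n = n₀ + Σ ν·ξ):
  G: 748.2 − 1(244.5) − 1(66.79) = 436.9
  A: 2732 − 1(244.5) − 2(66.79) = 2354
  D: 0 + 1(244.5) = 244.5
  B: 0 + 2(66.79) = 133.6

134 mol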